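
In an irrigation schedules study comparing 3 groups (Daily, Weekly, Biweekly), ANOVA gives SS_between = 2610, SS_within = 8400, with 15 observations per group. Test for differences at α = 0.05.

df_between = 2, df_within = 42. F = MS_between/MS_within = 1305.0/200.0 = 6.525. F_crit ≈ 3.22. Reject H₀. At least one mean differs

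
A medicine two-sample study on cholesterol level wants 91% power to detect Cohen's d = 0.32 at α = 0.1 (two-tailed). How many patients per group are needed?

z_{α/2} = 1.645, z_β = Φ⁻¹(0.91) = 1.341. For small effect (d = 0.32): n per group = 2(z_{α/2} + z_β)²/d² = 2(1.645 + 1.341)²/0.32² = 174.1 → 175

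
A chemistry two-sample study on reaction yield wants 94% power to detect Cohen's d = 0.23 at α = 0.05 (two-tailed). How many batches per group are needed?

z_{α/2} = 1.96, z_β = Φ⁻¹(0.94) = 1.555. For small effect (d = 0.23): n per group = 2(z_{α/2} + z_β)²/d² = 2(1.96 + 1.555)²/0.23² = 467.1 → 468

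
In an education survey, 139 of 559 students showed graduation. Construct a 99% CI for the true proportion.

p̂ = 0.249. CI = p̂ ± z*√(p̂(1-p̂)/n) = (0.202, 0.296)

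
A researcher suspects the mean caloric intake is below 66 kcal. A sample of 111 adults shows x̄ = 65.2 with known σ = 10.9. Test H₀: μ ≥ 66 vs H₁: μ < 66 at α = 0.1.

z = -0.773. Critical value: -1.28. Fail to reject H₀.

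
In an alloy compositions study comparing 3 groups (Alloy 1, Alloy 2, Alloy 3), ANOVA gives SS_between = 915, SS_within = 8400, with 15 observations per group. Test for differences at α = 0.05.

df_between = 2, df_within = 42. F = MS_between/MS_within = 457.5/200.0 = 2.288. F_crit ≈ 3.22. Fail to reject H₀.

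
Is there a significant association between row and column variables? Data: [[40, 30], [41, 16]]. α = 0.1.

χ² = 2.974. df = 1, critical = 2.706. Reject H₀. Variables are dependent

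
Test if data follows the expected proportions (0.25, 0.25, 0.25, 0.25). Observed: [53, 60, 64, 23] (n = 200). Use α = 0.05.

Expected: [50.0, 50.0, 50.0, 50.0]. χ² = 20.68. df = 3, critical = 7.815. Reject H₀.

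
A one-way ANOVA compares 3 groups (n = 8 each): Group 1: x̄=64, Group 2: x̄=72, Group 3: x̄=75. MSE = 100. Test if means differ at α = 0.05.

Grand mean = 70.33. SS_between = 517.33, MS_between = 258.67. F = 2.587, F_crit ≈ 3.467. Fail to reject H₀.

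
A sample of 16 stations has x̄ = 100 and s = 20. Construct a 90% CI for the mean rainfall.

CI = x̄ ± t*(s/√n) = 100 ± 1.753(20/√16) = (91.23, 108.77)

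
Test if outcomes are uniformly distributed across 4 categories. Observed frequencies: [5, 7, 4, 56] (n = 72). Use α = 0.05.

Expected = 18 each. χ² = Σ(O-E)²/E = 107.222. df = 3, critical value = 7.815. Reject H₀.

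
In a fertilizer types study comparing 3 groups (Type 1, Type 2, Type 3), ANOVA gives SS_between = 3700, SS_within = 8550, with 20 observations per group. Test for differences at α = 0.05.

df_between = 2, df_within = 57. F = MS_between/MS_within = 1850.0/150.0 = 12.333. F_crit ≈ 3.159. Reject H₀. At least one mean differs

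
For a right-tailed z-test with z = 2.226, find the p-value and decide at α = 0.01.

p = P(Z > 2.226) = 1 - Φ(2.226) ≈ 0.013. Since p ≥ 0.01, fail to reject H₀ (not significant) at α = 0.01.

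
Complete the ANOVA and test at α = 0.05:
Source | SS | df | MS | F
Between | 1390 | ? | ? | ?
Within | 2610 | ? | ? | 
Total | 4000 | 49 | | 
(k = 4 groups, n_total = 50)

df_between = 3, df_within = 46. MS_between = 463.33, MS_within = 56.74. F = 8.166, F_crit ≈ 2.807. Reject H₀.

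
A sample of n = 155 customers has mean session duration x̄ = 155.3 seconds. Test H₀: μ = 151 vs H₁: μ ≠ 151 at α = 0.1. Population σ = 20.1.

z = (x̄ - μ₀)/(σ/√n) = (155.3 - 151)/(20.1/√155) = 2.663. Critical value: ±1.645. Since |2.663| > 1.645, Reject H₀.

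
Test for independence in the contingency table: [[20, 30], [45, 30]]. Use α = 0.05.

χ² = 4.808. df = 1, critical = 3.841. Reject H₀. Variables are dependent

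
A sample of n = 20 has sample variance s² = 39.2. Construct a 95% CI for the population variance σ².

df = 19. χ²_{0.025} = 32.852, χ²_{0.975} = 8.907. CI for σ² = ((n-1)s²/χ²_{α/2}, (n-1)s²/χ²_{1-α/2}) = (19·39.2/32.852, 19·39.2/8.907) = (22.67, 83.62)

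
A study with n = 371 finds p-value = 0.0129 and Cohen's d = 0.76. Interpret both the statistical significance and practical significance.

Statistically significant (p = 0.0129 < 0.05). Cohen's d = 0.76 indicates a medium effect size. Both statistical and practical significance should be considered.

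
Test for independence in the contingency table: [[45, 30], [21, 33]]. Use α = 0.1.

χ² = 5.6. df = 1, critical = 2.706. Reject H₀. Variables are dependent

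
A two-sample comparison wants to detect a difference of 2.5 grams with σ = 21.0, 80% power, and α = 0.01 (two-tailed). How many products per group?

n per group = 2(z_α/2 + z_β)²σ²/d² = 2×(2.576 + 0.84)²×21.0²/2.5² = 1646.7 → n = 1647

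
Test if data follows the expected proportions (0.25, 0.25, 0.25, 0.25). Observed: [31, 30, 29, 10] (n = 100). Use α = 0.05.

Expected: [25.0, 25.0, 25.0, 25.0]. χ² = 12.08. df = 3, critical = 7.815. Reject H₀.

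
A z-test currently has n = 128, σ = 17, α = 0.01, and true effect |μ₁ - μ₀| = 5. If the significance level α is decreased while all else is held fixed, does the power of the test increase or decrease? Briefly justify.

Power decreases: a smaller α raises the critical value, so less of the H₁ sampling distribution falls in the rejection region.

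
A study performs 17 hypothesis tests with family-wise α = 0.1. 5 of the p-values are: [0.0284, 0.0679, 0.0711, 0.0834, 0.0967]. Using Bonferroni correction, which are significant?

Bonferroni α = 0.1/17 = 0.00588. None of the given p-values are significant.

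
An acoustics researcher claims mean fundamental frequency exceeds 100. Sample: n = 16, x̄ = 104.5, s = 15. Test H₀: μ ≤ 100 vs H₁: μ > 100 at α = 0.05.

t = (104.5 - 100)/(15/√16) = 1.2, df = 15. Critical t = 1.753. Fail to reject H₀.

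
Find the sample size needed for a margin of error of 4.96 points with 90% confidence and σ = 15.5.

n = (z*σ/E)² = (1.645×15.5/4.96)² = 26.4 → n = 27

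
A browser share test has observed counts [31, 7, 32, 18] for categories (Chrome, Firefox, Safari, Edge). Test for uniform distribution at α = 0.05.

Expected = 22 each. χ² = Σ(O-E)²/E = 19.182. df = 3, critical value = 7.815. Reject H₀.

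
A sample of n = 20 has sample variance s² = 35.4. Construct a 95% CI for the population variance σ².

df = 19. χ²_{0.025} = 32.852, χ²_{0.975} = 8.907. CI for σ² = ((n-1)s²/χ²_{α/2}, (n-1)s²/χ²_{1-α/2}) = (19·35.4/32.852, 19·35.4/8.907) = (20.47, 75.51)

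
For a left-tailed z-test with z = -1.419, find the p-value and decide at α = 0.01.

p = P(Z < -1.419) = Φ(-1.419) ≈ 0.0779. Since p ≥ 0.01, fail to reject H₀ (not significant) at α = 0.01.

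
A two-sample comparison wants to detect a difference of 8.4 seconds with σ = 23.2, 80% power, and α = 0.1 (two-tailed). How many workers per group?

n per group = 2(z_α/2 + z_β)²σ²/d² = 2×(1.645 + 0.84)²×23.2²/8.4² = 94.2 → n = 95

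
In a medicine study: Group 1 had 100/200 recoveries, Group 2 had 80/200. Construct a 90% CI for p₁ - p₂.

p̂₁ = 0.5, p̂₂ = 0.4. Difference = 0.1. CI = (0.019, 0.181)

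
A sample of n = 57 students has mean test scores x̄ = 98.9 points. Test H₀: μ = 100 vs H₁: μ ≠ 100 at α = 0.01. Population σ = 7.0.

z = (x̄ - μ₀)/(σ/√n) = (98.9 - 100)/(7.0/√57) = -1.186. Critical value: ±2.576. Since |-1.186| ≤ 2.576, Fail to reject H₀.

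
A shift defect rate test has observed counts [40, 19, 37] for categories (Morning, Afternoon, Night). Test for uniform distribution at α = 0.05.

Expected = 32 each. χ² = Σ(O-E)²/E = 8.062. df = 2, critical value = 5.991. Reject H₀.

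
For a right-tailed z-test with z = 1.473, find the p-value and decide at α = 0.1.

p = P(Z > 1.473) = 1 - Φ(1.473) ≈ 0.0704. Since p < 0.1, reject H₀ (significant) at α = 0.1.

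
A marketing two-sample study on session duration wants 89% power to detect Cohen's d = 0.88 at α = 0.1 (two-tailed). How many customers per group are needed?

z_{α/2} = 1.645, z_β = Φ⁻¹(0.89) = 1.227. For large effect (d = 0.88): n per group = 2(z_{α/2} + z_β)²/d² = 2(1.645 + 1.227)²/0.88² = 21.3 → 22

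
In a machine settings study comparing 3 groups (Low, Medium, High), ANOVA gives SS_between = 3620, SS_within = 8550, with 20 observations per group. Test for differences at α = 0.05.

df_between = 2, df_within = 57. F = MS_between/MS_within = 1810.0/150.0 = 12.067. F_crit ≈ 3.159. Reject H₀. At least one mean differs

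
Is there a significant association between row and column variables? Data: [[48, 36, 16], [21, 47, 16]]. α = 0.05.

χ² = 10.713. df = 2, critical = 5.991. Reject H₀. Variables are dependent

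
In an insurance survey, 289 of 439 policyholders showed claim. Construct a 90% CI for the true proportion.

p̂ = 0.658. CI = p̂ ± z*√(p̂(1-p̂)/n) = (0.621, 0.696)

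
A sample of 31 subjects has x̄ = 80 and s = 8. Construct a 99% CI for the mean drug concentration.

CI = x̄ ± t*(s/√n) = 80 ± 2.75(8/√31) = (76.05, 83.95)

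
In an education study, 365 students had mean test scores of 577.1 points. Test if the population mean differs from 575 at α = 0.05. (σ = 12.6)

z = (x̄ - μ₀)/(σ/√n) = (577.1 - 575)/(12.6/√365) = 3.184. Critical value: ±1.96. Since |3.184| > 1.96, Reject H₀.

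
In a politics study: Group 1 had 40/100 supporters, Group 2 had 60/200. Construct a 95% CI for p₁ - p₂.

p̂₁ = 0.4, p̂₂ = 0.3. Difference = 0.1. CI = (-0.015, 0.215)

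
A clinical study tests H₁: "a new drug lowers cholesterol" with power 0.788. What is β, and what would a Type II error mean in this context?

β = 1 - power = 1 - 0.788 = 0.212. A Type II error is failing to reject H₀ when H₀ is false (false negative) — here, failing to conclude that a new drug lowers cholesterol when in fact it is true. Consequence: shelving an effective drug — patients miss out on a treatment that would have helped.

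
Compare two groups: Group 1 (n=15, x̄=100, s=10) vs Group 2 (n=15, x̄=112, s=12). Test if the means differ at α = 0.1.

Pooled sp = 11.05. t = -2.975, df = 28. Critical t = ±1.701. Reject H₀.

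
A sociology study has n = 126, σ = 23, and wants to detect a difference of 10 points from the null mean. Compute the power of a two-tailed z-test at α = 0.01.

SE = σ/√n = 23/√126 = 2.049. Non-centrality λ = d/SE = 10/2.049 = 4.88. Power ≈ Φ(λ - z_{α/2}) = Φ(4.88 - 2.576) = Φ(2.304) = 0.989.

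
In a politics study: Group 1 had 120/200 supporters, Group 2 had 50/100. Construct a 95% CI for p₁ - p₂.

p̂₁ = 0.6, p̂₂ = 0.5. Difference = 0.1. CI = (-0.019, 0.219)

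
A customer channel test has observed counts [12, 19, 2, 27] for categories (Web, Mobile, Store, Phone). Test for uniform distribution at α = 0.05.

Expected = 15 each. χ² = Σ(O-E)²/E = 22.533. df = 3, critical value = 7.815. Reject H₀.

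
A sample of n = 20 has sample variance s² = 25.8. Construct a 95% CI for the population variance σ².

df = 19. χ²_{0.025} = 32.852, χ²_{0.975} = 8.907. CI for σ² = ((n-1)s²/χ²_{α/2}, (n-1)s²/χ²_{1-α/2}) = (19·25.8/32.852, 19·25.8/8.907) = (14.92, 55.04)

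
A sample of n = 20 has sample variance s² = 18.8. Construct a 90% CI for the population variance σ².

df = 19. χ²_{0.05} = 30.144, χ²_{0.95} = 10.117. CI for σ² = ((n-1)s²/χ²_{α/2}, (n-1)s²/χ²_{1-α/2}) = (19·18.8/30.144, 19·18.8/10.117) = (11.85, 35.31)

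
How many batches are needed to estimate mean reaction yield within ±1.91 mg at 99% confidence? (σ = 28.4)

n = (z*σ/E)² = (2.576×28.4/1.91)² = 1467.1 → n = 1468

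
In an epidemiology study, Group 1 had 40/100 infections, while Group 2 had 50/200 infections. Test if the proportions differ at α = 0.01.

p̂₁ = 0.4, p̂₂ = 0.25, pooled p̂ = 0.3. z = 2.673. Critical: ±2.576. Reject H₀.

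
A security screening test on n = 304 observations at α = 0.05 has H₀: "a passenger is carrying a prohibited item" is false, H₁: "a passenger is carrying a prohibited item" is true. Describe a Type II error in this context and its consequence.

Type II error: failing to reject H₀ when it is false — concluding that a passenger is carrying a prohibited item is not supported when in fact it is. Consequence: letting a prohibited item through — security breach.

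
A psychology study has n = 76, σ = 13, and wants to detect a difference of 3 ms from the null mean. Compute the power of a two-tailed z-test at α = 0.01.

SE = σ/√n = 13/√76 = 1.491. Non-centrality λ = d/SE = 3/1.491 = 2.012. Power ≈ Φ(λ - z_{α/2}) = Φ(2.012 - 2.576) = Φ(-0.564) = 0.286.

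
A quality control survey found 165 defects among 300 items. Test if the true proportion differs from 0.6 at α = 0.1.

p̂ = 0.55, p₀ = 0.6. z = (p̂ - p₀)/√(p₀(1-p₀)/n) = -1.768. Critical: ±1.645. Reject H₀.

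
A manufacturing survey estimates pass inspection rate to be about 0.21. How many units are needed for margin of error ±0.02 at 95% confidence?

n = z²p(1-p)/E² = 1.96²×0.21×0.79/0.02² = 1593.3 → n = 1594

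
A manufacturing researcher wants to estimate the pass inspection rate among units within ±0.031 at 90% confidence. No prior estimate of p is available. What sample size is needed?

Conservative approach: use p = 0.5 (maximizes p(1-p) = 0.25). n = z²(0.25)/E² = 1.645²×0.25/0.031² = 704.0 → n = 704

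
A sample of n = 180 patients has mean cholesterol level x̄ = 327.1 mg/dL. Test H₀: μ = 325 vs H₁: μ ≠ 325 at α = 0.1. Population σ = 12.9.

z = (x̄ - μ₀)/(σ/√n) = (327.1 - 325)/(12.9/√180) = 2.184. Critical value: ±1.645. Since |2.184| > 1.645, Reject H₀.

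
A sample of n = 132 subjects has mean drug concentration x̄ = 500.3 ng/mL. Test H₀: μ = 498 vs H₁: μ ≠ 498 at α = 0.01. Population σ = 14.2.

z = (x̄ - μ₀)/(σ/√n) = (500.3 - 498)/(14.2/√132) = 1.861. Critical value: ±2.576. Since |1.861| ≤ 2.576, Fail to reject H₀.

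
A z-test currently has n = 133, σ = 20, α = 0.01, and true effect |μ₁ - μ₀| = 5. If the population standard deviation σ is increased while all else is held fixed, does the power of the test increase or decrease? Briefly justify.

Power decreases: a larger σ inflates the standard error σ/√n, pulling the sampling distribution under H₁ back toward the critical value.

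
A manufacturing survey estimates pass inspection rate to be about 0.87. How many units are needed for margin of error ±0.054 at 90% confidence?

n = z²p(1-p)/E² = 1.645²×0.87×0.13/0.054² = 105.0 → n = 105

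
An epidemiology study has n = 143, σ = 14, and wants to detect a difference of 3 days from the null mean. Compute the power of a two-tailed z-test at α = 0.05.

SE = σ/√n = 14/√143 = 1.171. Non-centrality λ = d/SE = 3/1.171 = 2.562. Power ≈ Φ(λ - z_{α/2}) = Φ(2.562 - 1.96) = Φ(0.602) = 0.727.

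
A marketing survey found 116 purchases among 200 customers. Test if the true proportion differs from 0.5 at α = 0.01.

p̂ = 0.58, p₀ = 0.5. z = (p̂ - p₀)/√(p₀(1-p₀)/n) = 2.263. Critical: ±2.576. Fail to reject H₀.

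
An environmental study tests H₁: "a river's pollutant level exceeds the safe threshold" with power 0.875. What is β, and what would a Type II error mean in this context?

β = 1 - power = 1 - 0.875 = 0.125. A Type II error is failing to reject H₀ when H₀ is false (false negative) — here, failing to conclude that a river's pollutant level exceeds the safe threshold when in fact it is true. Consequence: allowing unsafe pollution to continue.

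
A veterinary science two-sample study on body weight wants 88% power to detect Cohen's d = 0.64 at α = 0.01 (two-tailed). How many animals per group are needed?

z_{α/2} = 2.576, z_β = Φ⁻¹(0.88) = 1.175. For medium effect (d = 0.64): n per group = 2(z_{α/2} + z_β)²/d² = 2(2.576 + 1.175)²/0.64² = 68.7 → 69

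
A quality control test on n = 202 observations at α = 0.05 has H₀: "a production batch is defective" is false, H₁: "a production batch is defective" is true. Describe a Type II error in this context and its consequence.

Type II error: failing to reject H₀ when it is false — concluding that a production batch is defective is not supported when in fact it is. Consequence: shipping a defective batch — faulty products reach customers.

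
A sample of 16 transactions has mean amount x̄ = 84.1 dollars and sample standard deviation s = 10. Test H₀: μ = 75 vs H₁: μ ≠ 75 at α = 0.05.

t = (x̄ - μ₀)/(s/√n) = (84.1 - 75)/(10/√16) = 3.64. df = 15, critical t = ±2.131. Reject H₀.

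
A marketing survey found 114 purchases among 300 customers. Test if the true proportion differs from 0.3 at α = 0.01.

p̂ = 0.38, p₀ = 0.3. z = (p̂ - p₀)/√(p₀(1-p₀)/n) = 3.024. Critical: ±2.576. Reject H₀.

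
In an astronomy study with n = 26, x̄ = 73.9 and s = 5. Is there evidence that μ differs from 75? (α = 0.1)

t = (x̄ - μ₀)/(s/√n) = (73.9 - 75)/(5/√26) = -1.122. df = 25, critical t = ±1.708. Fail to reject H₀.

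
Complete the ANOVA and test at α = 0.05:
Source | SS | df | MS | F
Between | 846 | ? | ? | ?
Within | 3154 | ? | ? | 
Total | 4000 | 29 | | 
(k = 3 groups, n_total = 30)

df_between = 2, df_within = 27. MS_between = 423.0, MS_within = 116.81. F = 3.621, F_crit ≈ 3.354. Reject H₀.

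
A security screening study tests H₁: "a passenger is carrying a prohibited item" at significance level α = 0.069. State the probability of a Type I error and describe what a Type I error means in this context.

P(Type I error) = α = 0.069. A Type I error is rejecting H₀ when H₀ is actually true (false positive) — here, concluding that a passenger is carrying a prohibited item when in fact this is not the case. Consequence: detaining an innocent passenger — delay and inconvenience.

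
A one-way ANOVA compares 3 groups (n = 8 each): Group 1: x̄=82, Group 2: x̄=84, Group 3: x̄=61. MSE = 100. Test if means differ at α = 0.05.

Grand mean = 75.67. SS_between = 2597.33, MS_between = 1298.67. F = 12.987, F_crit ≈ 3.467. Reject H₀.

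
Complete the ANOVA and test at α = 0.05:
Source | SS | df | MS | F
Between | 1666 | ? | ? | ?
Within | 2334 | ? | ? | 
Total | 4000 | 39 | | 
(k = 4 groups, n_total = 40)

df_between = 3, df_within = 36. MS_between = 555.33, MS_within = 64.83. F = 8.566, F_crit ≈ 2.866. Reject H₀.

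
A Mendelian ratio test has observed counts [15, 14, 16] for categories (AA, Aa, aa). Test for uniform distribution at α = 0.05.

Expected = 15 each. χ² = Σ(O-E)²/E = 0.133. df = 2, critical value = 5.991. Fail to reject H₀.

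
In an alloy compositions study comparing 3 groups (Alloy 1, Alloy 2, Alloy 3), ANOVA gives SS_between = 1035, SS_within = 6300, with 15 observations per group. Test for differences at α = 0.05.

df_between = 2, df_within = 42. F = MS_between/MS_within = 517.5/150.0 = 3.45. F_crit ≈ 3.22. Reject H₀. At least one mean differs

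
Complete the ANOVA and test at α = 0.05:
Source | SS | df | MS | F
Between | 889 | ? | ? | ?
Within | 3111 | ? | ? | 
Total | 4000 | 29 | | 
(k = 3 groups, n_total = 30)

df_between = 2, df_within = 27. MS_between = 444.5, MS_within = 115.22. F = 3.858, F_crit ≈ 3.354. Reject H₀.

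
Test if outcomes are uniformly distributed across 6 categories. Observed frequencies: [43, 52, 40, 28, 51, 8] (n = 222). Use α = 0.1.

Expected = 37 each. χ² = Σ(O-E)²/E = 37.514. df = 5, critical value = 9.236. Reject H₀.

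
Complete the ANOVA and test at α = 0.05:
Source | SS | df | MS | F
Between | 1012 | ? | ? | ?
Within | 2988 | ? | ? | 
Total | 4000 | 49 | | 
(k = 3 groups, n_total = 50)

df_between = 2, df_within = 47. MS_between = 506.0, MS_within = 63.57. F = 7.959, F_crit ≈ 3.195. Reject H₀.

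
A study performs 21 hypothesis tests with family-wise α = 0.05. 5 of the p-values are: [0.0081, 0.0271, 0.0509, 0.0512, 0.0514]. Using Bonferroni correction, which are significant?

Bonferroni α = 0.05/21 = 0.00238. None of the given p-values are significant.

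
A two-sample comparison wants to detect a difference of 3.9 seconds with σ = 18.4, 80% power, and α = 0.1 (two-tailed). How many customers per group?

n per group = 2(z_α/2 + z_β)²σ²/d² = 2×(1.645 + 0.84)²×18.4²/3.9² = 274.9 → n = 275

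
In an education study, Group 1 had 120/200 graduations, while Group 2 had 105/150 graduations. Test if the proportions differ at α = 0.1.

p̂₁ = 0.6, p̂₂ = 0.7, pooled p̂ = 0.643. z = -1.932. Critical: ±1.645. Reject H₀.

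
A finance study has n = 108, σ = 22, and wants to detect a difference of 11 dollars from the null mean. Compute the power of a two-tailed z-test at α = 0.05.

SE = σ/√n = 22/√108 = 2.117. Non-centrality λ = d/SE = 11/2.117 = 5.196. Power ≈ Φ(λ - z_{α/2}) = Φ(5.196 - 1.96) = Φ(3.236) = 0.999.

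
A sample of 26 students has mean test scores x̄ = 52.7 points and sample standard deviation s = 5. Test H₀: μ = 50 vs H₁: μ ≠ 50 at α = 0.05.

t = (x̄ - μ₀)/(s/√n) = (52.7 - 50)/(5/√26) = 2.753. df = 25, critical t = ±2.06. Reject H₀.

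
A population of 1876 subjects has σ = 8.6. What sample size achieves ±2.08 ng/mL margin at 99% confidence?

Without FPC: n₀ = (2.576×8.6/2.08)² = 113.439. With FPC: n = n₀N/(n₀+N-1) = 107.02 → n = 108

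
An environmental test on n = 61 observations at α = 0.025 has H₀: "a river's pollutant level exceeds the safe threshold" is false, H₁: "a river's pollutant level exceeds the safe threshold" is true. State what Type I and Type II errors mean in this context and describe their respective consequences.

Type I (false positive): concluding that a river's pollutant level exceeds the safe threshold when it is not — shutting down a compliant factory unnecessarily. Type II (false negative): failing to conclude that a river's pollutant level exceeds the safe threshold when it is — allowing unsafe pollution to continue. Which is costlier depends on domain priorities and is a judgement call rather than a statistical fact.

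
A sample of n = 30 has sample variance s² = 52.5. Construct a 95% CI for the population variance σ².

df = 29. χ²_{0.025} = 45.722, χ²_{0.975} = 16.047. CI for σ² = ((n-1)s²/χ²_{α/2}, (n-1)s²/χ²_{1-α/2}) = (29·52.5/45.722, 29·52.5/16.047) = (33.3, 94.88)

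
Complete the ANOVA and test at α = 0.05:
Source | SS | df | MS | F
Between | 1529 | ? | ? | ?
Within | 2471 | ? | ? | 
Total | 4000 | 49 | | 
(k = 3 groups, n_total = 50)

df_between = 2, df_within = 47. MS_between = 764.5, MS_within = 52.57. F = 14.541, F_crit ≈ 3.195. Reject H₀.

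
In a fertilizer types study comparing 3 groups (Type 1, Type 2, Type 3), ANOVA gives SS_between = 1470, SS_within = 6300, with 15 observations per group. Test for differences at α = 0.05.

df_between = 2, df_within = 42. F = MS_between/MS_within = 735.0/150.0 = 4.9. F_crit ≈ 3.22. Reject H₀. At least one mean differs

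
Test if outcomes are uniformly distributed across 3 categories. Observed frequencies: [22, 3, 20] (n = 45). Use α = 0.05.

Expected = 15 each. χ² = Σ(O-E)²/E = 14.533. df = 2, critical value = 5.991. Reject H₀.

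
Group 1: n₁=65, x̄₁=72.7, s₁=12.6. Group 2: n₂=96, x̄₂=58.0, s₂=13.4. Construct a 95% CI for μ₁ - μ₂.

Difference = 14.7. SE = √(12.6²/65 + 13.4²/96) = 2.077. CI = (10.63, 18.77)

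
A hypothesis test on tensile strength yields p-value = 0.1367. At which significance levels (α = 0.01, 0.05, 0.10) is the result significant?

p = 0.1367. Not significant at any of the given levels.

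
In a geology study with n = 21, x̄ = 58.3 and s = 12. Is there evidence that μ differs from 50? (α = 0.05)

t = (x̄ - μ₀)/(s/√n) = (58.3 - 50)/(12/√21) = 3.17. df = 20, critical t = ±2.086. Reject H₀.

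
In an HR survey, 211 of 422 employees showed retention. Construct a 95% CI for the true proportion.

p̂ = 0.5. CI = p̂ ± z*√(p̂(1-p̂)/n) = (0.452, 0.548)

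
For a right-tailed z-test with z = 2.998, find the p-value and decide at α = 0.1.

p = P(Z > 2.998) = 1 - Φ(2.998) ≈ 0.0014. Since p < 0.1, reject H₀ (significant) at α = 0.1.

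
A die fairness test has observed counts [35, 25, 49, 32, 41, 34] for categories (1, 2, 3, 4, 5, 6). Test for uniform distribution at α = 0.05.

Expected = 36 each. χ² = Σ(O-E)²/E = 9.333. df = 5, critical value = 11.07. Fail to reject H₀.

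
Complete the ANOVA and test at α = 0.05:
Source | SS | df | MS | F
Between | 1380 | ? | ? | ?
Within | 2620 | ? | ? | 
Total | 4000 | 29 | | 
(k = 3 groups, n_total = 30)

df_between = 2, df_within = 27. MS_between = 690.0, MS_within = 97.04. F = 7.111, F_crit ≈ 3.354. Reject H₀.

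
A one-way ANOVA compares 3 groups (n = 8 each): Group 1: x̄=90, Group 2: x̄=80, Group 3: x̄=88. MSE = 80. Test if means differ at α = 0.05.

Grand mean = 86.0. SS_between = 448.0, MS_between = 224.0. F = 2.8, F_crit ≈ 3.467. Fail to reject H₀.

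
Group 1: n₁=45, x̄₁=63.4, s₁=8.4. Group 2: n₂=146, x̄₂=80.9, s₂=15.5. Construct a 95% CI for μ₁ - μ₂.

Difference = -17.5. SE = √(8.4²/45 + 15.5²/146) = 1.793. CI = (-21.01, -13.99)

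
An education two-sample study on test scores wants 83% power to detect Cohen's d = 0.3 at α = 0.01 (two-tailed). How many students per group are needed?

z_{α/2} = 2.576, z_β = Φ⁻¹(0.83) = 0.954. For small effect (d = 0.3): n per group = 2(z_{α/2} + z_β)²/d² = 2(2.576 + 0.954)²/0.3² = 276.9 → 277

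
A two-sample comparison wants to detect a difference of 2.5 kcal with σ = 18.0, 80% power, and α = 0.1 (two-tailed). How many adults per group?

n per group = 2(z_α/2 + z_β)²σ²/d² = 2×(1.645 + 0.84)²×18.0²/2.5² = 640.2 → n = 641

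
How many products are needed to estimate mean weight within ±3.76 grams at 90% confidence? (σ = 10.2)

n = (z*σ/E)² = (1.645×10.2/3.76)² = 19.9 → n = 20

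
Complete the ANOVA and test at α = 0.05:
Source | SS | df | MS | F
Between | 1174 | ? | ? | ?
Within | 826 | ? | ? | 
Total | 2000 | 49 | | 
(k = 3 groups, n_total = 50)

df_between = 2, df_within = 47. MS_between = 587.0, MS_within = 17.57. F = 33.401, F_crit ≈ 3.195. Reject H₀.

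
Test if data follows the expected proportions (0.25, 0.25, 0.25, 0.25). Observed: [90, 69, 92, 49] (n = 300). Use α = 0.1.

Expected: [75.0, 75.0, 75.0, 75.0]. χ² = 16.347. df = 3, critical = 6.251. Reject H₀.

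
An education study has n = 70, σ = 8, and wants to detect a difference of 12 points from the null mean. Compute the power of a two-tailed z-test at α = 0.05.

SE = σ/√n = 8/√70 = 0.956. Non-centrality λ = d/SE = 12/0.956 = 12.55. Power ≈ Φ(λ - z_{α/2}) = Φ(12.55 - 1.96) = Φ(10.59) = 1.0.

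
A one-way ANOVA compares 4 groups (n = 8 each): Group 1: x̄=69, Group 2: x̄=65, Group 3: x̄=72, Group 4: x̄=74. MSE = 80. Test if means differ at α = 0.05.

Grand mean = 70.0. SS_between = 368.0, MS_between = 122.67. F = 1.533, F_crit ≈ 2.947. Fail to reject H₀.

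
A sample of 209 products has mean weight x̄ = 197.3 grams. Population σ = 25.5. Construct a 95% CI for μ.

CI = x̄ ± z*(σ/√n) = 197.3 ± 1.96(25.5/√209) = 197.3 ± 3.46 = (193.84, 200.76)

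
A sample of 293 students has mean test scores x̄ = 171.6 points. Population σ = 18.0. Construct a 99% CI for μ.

CI = x̄ ± z*(σ/√n) = 171.6 ± 2.576(18.0/√293) = 171.6 ± 2.71 = (168.89, 174.31)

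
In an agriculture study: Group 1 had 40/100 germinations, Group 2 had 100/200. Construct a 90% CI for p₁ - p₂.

p̂₁ = 0.4, p̂₂ = 0.5. Difference = -0.1. CI = (-0.199, -0.001)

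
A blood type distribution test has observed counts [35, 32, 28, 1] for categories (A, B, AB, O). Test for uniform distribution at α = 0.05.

Expected = 24 each. χ² = Σ(O-E)²/E = 30.417. df = 3, critical value = 7.815. Reject H₀.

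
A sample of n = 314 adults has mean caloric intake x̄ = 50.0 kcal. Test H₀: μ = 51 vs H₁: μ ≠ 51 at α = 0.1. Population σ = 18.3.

z = (x̄ - μ₀)/(σ/√n) = (50.0 - 51)/(18.3/√314) = -0.968. Critical value: ±1.645. Since |-0.968| ≤ 1.645, Fail to reject H₀.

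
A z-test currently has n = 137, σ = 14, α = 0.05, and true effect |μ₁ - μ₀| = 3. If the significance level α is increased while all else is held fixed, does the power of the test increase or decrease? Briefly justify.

Power increases: a larger α lowers the critical value, so more of the H₁ sampling distribution falls in the rejection region.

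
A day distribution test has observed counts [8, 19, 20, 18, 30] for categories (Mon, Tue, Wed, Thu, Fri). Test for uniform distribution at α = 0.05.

Expected = 19 each. χ² = Σ(O-E)²/E = 12.842. df = 4, critical value = 9.488. Reject H₀.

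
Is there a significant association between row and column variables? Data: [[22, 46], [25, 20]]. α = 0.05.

χ² = 6.001. df = 1, critical = 3.841. Reject H₀. Variables are dependent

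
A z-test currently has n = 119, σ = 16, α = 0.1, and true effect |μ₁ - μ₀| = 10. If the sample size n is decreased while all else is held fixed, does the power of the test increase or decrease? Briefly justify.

Power decreases: a smaller n inflates the standard error σ/√n, pulling the sampling distribution under H₁ back toward the critical value.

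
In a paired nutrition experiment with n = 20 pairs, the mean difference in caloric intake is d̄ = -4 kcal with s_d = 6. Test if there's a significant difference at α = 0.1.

t = d̄/(s_d/√n) = -4/(6/√20) = -2.981. df = 19, critical t = ±1.729. Reject H₀.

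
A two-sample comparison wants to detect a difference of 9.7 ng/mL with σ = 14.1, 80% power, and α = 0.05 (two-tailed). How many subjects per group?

n per group = 2(z_α/2 + z_β)²σ²/d² = 2×(1.96 + 0.84)²×14.1²/9.7² = 33.1 → n = 34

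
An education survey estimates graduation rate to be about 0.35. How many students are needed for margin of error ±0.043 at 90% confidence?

n = z²p(1-p)/E² = 1.645²×0.35×0.65/0.043² = 332.9 → n = 333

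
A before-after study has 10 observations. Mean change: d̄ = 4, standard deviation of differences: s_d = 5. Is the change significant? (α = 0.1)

t = d̄/(s_d/√n) = 4/(5/√10) = 2.53. df = 9, critical t = ±1.833. Reject H₀.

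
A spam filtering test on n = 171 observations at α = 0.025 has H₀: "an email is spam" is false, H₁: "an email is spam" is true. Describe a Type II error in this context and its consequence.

Type II error: failing to reject H₀ when it is false — concluding that an email is spam is not supported when in fact it is. Consequence: a spam email lands in the inbox.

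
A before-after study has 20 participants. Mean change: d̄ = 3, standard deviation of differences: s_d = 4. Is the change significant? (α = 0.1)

t = d̄/(s_d/√n) = 3/(4/√20) = 3.354. df = 19, critical t = ±1.729. Reject H₀.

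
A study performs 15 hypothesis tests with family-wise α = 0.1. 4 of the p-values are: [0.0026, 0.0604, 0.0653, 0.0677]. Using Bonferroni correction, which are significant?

Bonferroni α = 0.1/15 = 0.00667. Significant p-values: [0.0026]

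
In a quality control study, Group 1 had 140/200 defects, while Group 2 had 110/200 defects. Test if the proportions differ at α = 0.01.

p̂₁ = 0.7, p̂₂ = 0.55, pooled p̂ = 0.625. z = 3.098. Critical: ±2.576. Reject H₀.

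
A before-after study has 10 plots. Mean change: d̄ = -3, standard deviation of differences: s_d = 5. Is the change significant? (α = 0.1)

t = d̄/(s_d/√n) = -3/(5/√10) = -1.897. df = 9, critical t = ±1.833. Reject H₀.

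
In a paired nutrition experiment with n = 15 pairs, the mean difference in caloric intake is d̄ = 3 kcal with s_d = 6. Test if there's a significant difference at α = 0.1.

t = d̄/(s_d/√n) = 3/(6/√15) = 1.936. df = 14, critical t = ±1.761. Reject H₀.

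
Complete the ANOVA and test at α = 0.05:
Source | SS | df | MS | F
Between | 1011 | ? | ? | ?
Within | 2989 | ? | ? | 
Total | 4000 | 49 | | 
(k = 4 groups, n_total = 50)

df_between = 3, df_within = 46. MS_between = 337.0, MS_within = 64.98. F = 5.186, F_crit ≈ 2.807. Reject H₀.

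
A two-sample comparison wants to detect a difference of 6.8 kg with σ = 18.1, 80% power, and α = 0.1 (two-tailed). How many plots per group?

n per group = 2(z_α/2 + z_β)²σ²/d² = 2×(1.645 + 0.84)²×18.1²/6.8² = 87.5 → n = 88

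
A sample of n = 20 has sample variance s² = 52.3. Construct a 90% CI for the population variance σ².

df = 19. χ²_{0.05} = 30.144, χ²_{0.95} = 10.117. CI for σ² = ((n-1)s²/χ²_{α/2}, (n-1)s²/χ²_{1-α/2}) = (19·52.3/30.144, 19·52.3/10.117) = (32.97, 98.22)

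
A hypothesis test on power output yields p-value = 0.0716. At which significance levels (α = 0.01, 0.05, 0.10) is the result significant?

p = 0.0716. Significant at: α = 0.1.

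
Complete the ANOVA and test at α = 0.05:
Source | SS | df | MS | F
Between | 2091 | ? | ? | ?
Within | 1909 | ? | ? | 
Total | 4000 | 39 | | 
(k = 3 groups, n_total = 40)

df_between = 2, df_within = 37. MS_between = 1045.5, MS_within = 51.59. F = 20.264, F_crit ≈ 3.252. Reject H₀.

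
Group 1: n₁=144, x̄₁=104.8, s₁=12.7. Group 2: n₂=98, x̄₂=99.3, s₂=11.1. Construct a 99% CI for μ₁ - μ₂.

Difference = 5.5. SE = √(12.7²/144 + 11.1²/98) = 1.542. CI = (1.53, 9.47)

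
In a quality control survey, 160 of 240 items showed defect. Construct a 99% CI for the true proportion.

p̂ = 0.667. CI = p̂ ± z*√(p̂(1-p̂)/n) = (0.588, 0.745)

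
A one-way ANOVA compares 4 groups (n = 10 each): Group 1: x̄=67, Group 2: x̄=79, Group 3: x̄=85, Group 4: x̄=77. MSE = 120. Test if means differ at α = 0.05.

Grand mean = 77.0. SS_between = 1680.0, MS_between = 560.0. F = 4.667, F_crit ≈ 2.866. Reject H₀.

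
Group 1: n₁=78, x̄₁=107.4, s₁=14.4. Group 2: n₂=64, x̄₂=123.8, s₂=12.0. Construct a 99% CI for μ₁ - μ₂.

Difference = -16.4. SE = √(14.4²/78 + 12.0²/64) = 2.216. CI = (-22.11, -10.69)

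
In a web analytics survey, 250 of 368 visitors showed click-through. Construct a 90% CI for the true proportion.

p̂ = 0.679. CI = p̂ ± z*√(p̂(1-p̂)/n) = (0.639, 0.719)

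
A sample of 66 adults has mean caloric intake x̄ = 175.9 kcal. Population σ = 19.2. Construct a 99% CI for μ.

CI = x̄ ± z*(σ/√n) = 175.9 ± 2.576(19.2/√66) = 175.9 ± 6.09 = (169.81, 181.99)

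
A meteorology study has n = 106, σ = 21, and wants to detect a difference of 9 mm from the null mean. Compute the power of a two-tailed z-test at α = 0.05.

SE = σ/√n = 21/√106 = 2.04. Non-centrality λ = d/SE = 9/2.04 = 4.412. Power ≈ Φ(λ - z_{α/2}) = Φ(4.412 - 1.96) = Φ(2.452) = 0.993.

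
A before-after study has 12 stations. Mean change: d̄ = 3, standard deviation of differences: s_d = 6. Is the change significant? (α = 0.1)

t = d̄/(s_d/√n) = 3/(6/√12) = 1.732. df = 11, critical t = ±1.796. Fail to reject H₀.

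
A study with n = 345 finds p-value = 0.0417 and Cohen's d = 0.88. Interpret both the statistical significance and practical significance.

Statistically significant (p = 0.0417 < 0.05). Cohen's d = 0.88 indicates a large effect size. Both statistical and practical significance should be considered.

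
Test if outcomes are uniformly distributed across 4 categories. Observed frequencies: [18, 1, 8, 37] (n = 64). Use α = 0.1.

Expected = 16 each. χ² = Σ(O-E)²/E = 45.875. df = 3, critical value = 6.251. Reject H₀.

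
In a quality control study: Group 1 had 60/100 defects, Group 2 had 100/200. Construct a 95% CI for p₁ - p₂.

p̂₁ = 0.6, p̂₂ = 0.5. Difference = 0.1. CI = (-0.018, 0.218)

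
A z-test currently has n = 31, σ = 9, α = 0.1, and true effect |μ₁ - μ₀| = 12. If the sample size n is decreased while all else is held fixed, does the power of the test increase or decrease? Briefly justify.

Power decreases: a smaller n inflates the standard error σ/√n, pulling the sampling distribution under H₁ back toward the critical value.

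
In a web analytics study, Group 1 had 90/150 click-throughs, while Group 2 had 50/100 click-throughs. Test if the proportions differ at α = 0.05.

p̂₁ = 0.6, p̂₂ = 0.5, pooled p̂ = 0.56. z = 1.56. Critical: ±1.96. Fail to reject H₀.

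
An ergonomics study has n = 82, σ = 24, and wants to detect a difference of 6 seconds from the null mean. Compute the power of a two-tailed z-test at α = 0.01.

SE = σ/√n = 24/√82 = 2.65. Non-centrality λ = d/SE = 6/2.65 = 2.264. Power ≈ Φ(λ - z_{α/2}) = Φ(2.264 - 2.576) = Φ(-0.312) = 0.377.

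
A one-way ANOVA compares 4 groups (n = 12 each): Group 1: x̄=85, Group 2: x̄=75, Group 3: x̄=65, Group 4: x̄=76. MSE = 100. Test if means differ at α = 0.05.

Grand mean = 75.25. SS_between = 2409.0, MS_between = 803.0. F = 8.03, F_crit ≈ 2.816. Reject H₀.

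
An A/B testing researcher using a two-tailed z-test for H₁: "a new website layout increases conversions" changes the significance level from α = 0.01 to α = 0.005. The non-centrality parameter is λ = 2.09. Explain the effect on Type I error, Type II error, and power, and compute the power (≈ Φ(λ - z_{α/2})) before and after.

Decreasing α from 0.01 to 0.005:
• Type I error rate decreases (α is the Type I rate by definition).
• Critical value moves from z_{α/2} = 2.576 to 2.807, so power = Φ(λ - z_{α/2}) goes from Φ(2.09 - 2.576) = 0.313 to Φ(2.09 - 2.807) = 0.237.
• Type II error rate β = 1 - power therefore increases (0.687 → 0.763).
Appropriate when false positives are costly — here, rolling out a layout that doesn't actually help — wasted engineering effort.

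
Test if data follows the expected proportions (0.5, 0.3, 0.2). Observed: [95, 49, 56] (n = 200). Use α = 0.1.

Expected: [100.0, 60.0, 40.0]. χ² = 8.667. df = 2, critical = 4.605. Reject H₀.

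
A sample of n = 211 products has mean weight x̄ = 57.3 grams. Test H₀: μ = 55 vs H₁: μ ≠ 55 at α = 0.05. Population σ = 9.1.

z = (x̄ - μ₀)/(σ/√n) = (57.3 - 55)/(9.1/√211) = 3.671. Critical value: ±1.96. Since |3.671| > 1.96, Reject H₀.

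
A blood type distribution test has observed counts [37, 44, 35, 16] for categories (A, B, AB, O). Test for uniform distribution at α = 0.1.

Expected = 33 each. χ² = Σ(O-E)²/E = 13.03. df = 3, critical value = 6.251. Reject H₀.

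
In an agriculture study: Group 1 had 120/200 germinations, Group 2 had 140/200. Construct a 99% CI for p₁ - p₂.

p̂₁ = 0.6, p̂₂ = 0.7. Difference = -0.1. CI = (-0.222, 0.022)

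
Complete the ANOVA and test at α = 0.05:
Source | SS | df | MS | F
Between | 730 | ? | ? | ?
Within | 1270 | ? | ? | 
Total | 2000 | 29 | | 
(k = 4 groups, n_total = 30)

df_between = 3, df_within = 26. MS_between = 243.33, MS_within = 48.85. F = 4.982, F_crit ≈ 2.975. Reject H₀.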